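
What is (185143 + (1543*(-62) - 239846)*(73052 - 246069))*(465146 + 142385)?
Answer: 35266849427962757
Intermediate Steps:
(185143 + (1543*(-62) - 239846)*(73052 - 246069))*(465146 + 142385) = (185143 + (-95666 - 239846)*(-173017))*607531 = (185143 - 335512*(-173017))*607531 = (185143 + 58049279704)*607531 = 58049464847*607531 = 35266849427962757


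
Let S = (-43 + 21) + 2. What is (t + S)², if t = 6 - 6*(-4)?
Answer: 100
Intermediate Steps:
S = -20 (S = -22 + 2 = -20)
t = 30 (t = 6 + 24 = 30)
(t + S)² = (30 - 20)² = 10² = 100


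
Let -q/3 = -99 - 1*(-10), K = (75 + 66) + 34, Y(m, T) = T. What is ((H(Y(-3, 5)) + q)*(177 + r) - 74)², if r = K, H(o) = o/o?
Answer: 8885324644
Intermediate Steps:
K = 175 (K = 141 + 34 = 175)
H(o) = 1
q = 267 (q = -3*(-99 - 1*(-10)) = -3*(-99 + 10) = -3*(-89) = 267)
r = 175
((H(Y(-3, 5)) + q)*(177 + r) - 74)² = ((1 + 267)*(177 + 175) - 74)² = (268*352 - 74)² = (94336 - 74)² = 94262² = 8885324644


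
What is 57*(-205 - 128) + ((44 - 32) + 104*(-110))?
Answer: -30409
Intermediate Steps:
57*(-205 - 128) + ((44 - 32) + 104*(-110)) = 57*(-333) + (12 - 11440) = -18981 - 11428 = -30409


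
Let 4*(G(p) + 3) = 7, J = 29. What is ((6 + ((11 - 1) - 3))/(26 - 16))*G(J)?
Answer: -13/8 ≈ -1.6250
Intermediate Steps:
G(p) = -5/4 (G(p) = -3 + (¼)*7 = -3 + 7/4 = -5/4)
((6 + ((11 - 1) - 3))/(26 - 16))*G(J) = ((6 + ((11 - 1) - 3))/(26 - 16))*(-5/4) = ((6 + (10 - 3))/10)*(-5/4) = ((6 + 7)*(⅒))*(-5/4) = (13*(⅒))*(-5/4) = (13/10)*(-5/4) = -13/8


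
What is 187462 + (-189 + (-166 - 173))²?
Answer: 466246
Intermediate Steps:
187462 + (-189 + (-166 - 173))² = 187462 + (-189 - 339)² = 187462 + (-528)² = 187462 + 278784 = 466246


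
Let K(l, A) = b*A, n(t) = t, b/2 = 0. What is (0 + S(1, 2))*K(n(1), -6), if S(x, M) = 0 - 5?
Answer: 0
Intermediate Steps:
b = 0 (b = 2*0 = 0)
K(l, A) = 0 (K(l, A) = 0*A = 0)
S(x, M) = -5
(0 + S(1, 2))*K(n(1), -6) = (0 - 5)*0 = -5*0 = 0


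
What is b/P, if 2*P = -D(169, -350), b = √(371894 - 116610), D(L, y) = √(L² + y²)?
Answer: -4*√9640864081/151061 ≈ -2.6000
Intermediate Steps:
b = 2*√63821 (b = √255284 = 2*√63821 ≈ 505.26)
P = -√151061/2 (P = (-√(169² + (-350)²))/2 = (-√(28561 + 122500))/2 = (-√151061)/2 = -√151061/2 ≈ -194.33)
b/P = (2*√63821)/((-√151061/2)) = (2*√63821)*(-2*√151061/151061) = -4*√9640864081/151061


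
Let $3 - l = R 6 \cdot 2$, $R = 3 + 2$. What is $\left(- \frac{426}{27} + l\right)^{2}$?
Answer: $\frac{429025}{81} \approx 5296.6$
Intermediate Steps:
$R = 5$
$l = -57$ ($l = 3 - 5 \cdot 6 \cdot 2 = 3 - 30 \cdot 2 = 3 - 60 = -57$)
$\left(- \frac{426}{27} + l\right)^{2} = \left(- \frac{426}{27} - 57\right)^{2} = \left(\left(-426\right) \frac{1}{27} - 57\right)^{2} = \left(- \frac{142}{9} - 57\right)^{2} = \left(- \frac{655}{9}\right)^{2} = \frac{429025}{81}$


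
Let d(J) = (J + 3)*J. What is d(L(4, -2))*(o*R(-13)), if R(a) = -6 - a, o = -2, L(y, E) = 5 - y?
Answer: -56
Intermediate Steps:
d(J) = J*(3 + J) (d(J) = (3 + J)*J = J*(3 + J))
d(L(4, -2))*(o*R(-13)) = ((5 - 1*4)*(3 + (5 - 1*4)))*(-2*(-6 - 1*(-13))) = ((5 - 4)*(3 + (5 - 4)))*(-2*(-6 + 13)) = (1*(3 + 1))*(-2*7) = (1*4)*(-14) = 4*(-14) = -56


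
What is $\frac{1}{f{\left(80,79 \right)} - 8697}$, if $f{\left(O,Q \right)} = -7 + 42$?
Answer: $- \frac{1}{8662} \approx -0.00011545$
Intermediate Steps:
$f{\left(O,Q \right)} = 35$
$\frac{1}{f{\left(80,79 \right)} - 8697} = \frac{1}{35 - 8697} = \frac{1}{-8662} = - \frac{1}{8662}$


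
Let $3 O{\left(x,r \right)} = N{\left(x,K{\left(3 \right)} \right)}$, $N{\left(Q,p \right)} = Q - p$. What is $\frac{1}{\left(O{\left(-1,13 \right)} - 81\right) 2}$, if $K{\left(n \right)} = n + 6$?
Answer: $- \frac{3}{506} \approx -0.0059289$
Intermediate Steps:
$K{\left(n \right)} = 6 + n$
$O{\left(x,r \right)} = -3 + \frac{x}{3}$ ($O{\left(x,r \right)} = \frac{x - \left(6 + 3\right)}{3} = \frac{x - 9}{3} = \frac{-9 + x}{3} = -3 + \frac{x}{3}$)
$\frac{1}{\left(O{\left(-1,13 \right)} - 81\right) 2} = \frac{1}{\left(\left(-3 + \frac{1}{3} \left(-1\right)\right) - 81\right) 2} = \frac{1}{\left(\left(-3 - \frac{1}{3}\right) - 81\right) 2} = \frac{1}{\left(- \frac{10}{3} - 81\right) 2} = \frac{1}{\left(- \frac{253}{3}\right) 2} = \frac{1}{- \frac{506}{3}} = - \frac{3}{506}$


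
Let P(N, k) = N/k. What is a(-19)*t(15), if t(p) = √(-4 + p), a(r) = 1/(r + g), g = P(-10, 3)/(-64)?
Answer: -96*√11/1819 ≈ -0.17504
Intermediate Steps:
g = 5/96 (g = -10/3/(-64) = -10*⅓*(-1/64) = -10/3*(-1/64) = 5/96 ≈ 0.052083)
a(r) = 1/(5/96 + r) (a(r) = 1/(r + 5/96) = 1/(5/96 + r))
a(-19)*t(15) = (96/(5 + 96*(-19)))*√(-4 + 15) = (96/(5 - 1824))*√11 = (96/(-1819))*√11 = (96*(-1/1819))*√11 = -96*√11/1819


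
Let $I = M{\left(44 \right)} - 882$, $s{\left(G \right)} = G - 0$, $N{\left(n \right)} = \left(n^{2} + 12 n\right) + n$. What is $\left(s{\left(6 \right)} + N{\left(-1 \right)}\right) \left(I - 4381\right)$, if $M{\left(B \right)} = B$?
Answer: $31314$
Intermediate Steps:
$N{\left(n \right)} = n^{2} + 13 n$
$s{\left(G \right)} = G$ ($s{\left(G \right)} = G + 0 = G$)
$I = -838$ ($I = 44 - 882 = -838$)
$\left(s{\left(6 \right)} + N{\left(-1 \right)}\right) \left(I - 4381\right) = \left(6 - \left(13 - 1\right)\right) \left(-838 - 4381\right) = \left(6 - 12\right) \left(-5219\right) = \left(-6\right) \left(-5219\right) = 31314$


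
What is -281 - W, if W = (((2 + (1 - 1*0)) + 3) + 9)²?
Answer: -506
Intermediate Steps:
W = 225 (W = (((2 + (1 + 0)) + 3) + 9)² = (((2 + 1) + 3) + 9)² = ((3 + 3) + 9)² = (6 + 9)² = 15² = 225)
-281 - W = -281 - 1*225 = -281 - 225 = -506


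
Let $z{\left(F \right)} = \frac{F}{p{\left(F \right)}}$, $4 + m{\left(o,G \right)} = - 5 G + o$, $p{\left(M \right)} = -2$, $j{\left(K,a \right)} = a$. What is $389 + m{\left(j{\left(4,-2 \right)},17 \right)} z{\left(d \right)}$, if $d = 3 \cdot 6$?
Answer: $1208$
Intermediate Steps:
$m{\left(o,G \right)} = -4 + o - 5 G$ ($m{\left(o,G \right)} = -4 - \left(- o + 5 G\right) = -4 + o - 5 G$)
$d = 18$
$z{\left(F \right)} = - \frac{F}{2}$ ($z{\left(F \right)} = \frac{F}{-2} = F \left(- \frac{1}{2}\right) = - \frac{F}{2}$)
$389 + m{\left(j{\left(4,-2 \right)},17 \right)} z{\left(d \right)} = 389 + \left(-4 - 2 - 85\right) \left(\left(- \frac{1}{2}\right) 18\right) = 389 + \left(-4 - 2 - 85\right) \left(-9\right) = 389 - -819 = 389 + 819 = 1208$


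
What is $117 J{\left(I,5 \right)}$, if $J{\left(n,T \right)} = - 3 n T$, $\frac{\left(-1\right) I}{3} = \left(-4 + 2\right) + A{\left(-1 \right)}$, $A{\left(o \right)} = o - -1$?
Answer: $-10530$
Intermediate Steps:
$A{\left(o \right)} = 1 + o$ ($A{\left(o \right)} = o + 1 = 1 + o$)
$I = 6$ ($I = - 3 \left(\left(-4 + 2\right) + \left(1 - 1\right)\right) = - 3 \left(-2 + 0\right) = \left(-3\right) \left(-2\right) = 6$)
$J{\left(n,T \right)} = - 3 T n$
$117 J{\left(I,5 \right)} = 117 \left(\left(-3\right) 5 \cdot 6\right) = 117 \left(-90\right) = -10530$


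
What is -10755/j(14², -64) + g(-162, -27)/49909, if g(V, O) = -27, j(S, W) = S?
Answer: -536776587/9782164 ≈ -54.873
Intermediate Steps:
-10755/j(14², -64) + g(-162, -27)/49909 = -10755/(14²) - 27/49909 = -10755/196 - 27*1/49909 = -10755*1/196 - 27/49909 = -10755/196 - 27/49909 = -536776587/9782164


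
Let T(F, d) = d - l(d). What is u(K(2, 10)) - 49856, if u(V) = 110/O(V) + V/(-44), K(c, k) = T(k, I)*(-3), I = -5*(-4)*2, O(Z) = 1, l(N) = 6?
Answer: -1094361/22 ≈ -49744.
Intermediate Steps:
I = 40 (I = 20*2 = 40)
T(F, d) = -6 + d (T(F, d) = d - 1*6 = d - 6 = -6 + d)
K(c, k) = -102 (K(c, k) = (-6 + 40)*(-3) = 34*(-3) = -102)
u(V) = 110 - V/44 (u(V) = 110/1 + V/(-44) = 110*1 + V*(-1/44) = 110 - V/44)
u(K(2, 10)) - 49856 = (110 - 1/44*(-102)) - 49856 = (110 + 51/22) - 49856 = 2471/22 - 49856 = -1094361/22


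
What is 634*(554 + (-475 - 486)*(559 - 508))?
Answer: -30721738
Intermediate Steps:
634*(554 + (-475 - 486)*(559 - 508)) = 634*(554 - 961*51) = 634*(554 - 49011) = 634*(-48457) = -30721738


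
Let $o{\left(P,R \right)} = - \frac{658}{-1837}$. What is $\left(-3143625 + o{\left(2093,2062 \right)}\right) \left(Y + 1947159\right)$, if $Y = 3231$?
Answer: $- \frac{11263187197652130}{1837} \approx -6.1313 \cdot 10^{12}$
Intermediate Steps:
$o{\left(P,R \right)} = \frac{658}{1837}$ ($o{\left(P,R \right)} = \left(-658\right) \left(- \frac{1}{1837}\right) = \frac{658}{1837}$)
$\left(-3143625 + o{\left(2093,2062 \right)}\right) \left(Y + 1947159\right) = \left(-3143625 + \frac{658}{1837}\right) \left(3231 + 1947159\right) = \left(- \frac{5774838467}{1837}\right) 1950390 = - \frac{11263187197652130}{1837}$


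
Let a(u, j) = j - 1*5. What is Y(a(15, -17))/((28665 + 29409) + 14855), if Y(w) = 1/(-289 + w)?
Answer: -1/22680919 ≈ -4.4090e-8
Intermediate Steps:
a(u, j) = -5 + j (a(u, j) = j - 5 = -5 + j)
Y(a(15, -17))/((28665 + 29409) + 14855) = 1/((-289 + (-5 - 17))*((28665 + 29409) + 14855)) = 1/((-289 - 22)*(58074 + 14855)) = 1/(-311*72929) = -1/311*1/72929 = -1/22680919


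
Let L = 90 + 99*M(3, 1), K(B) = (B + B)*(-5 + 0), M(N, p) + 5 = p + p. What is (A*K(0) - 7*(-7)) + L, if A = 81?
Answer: -158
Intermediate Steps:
M(N, p) = -5 + 2*p (M(N, p) = -5 + (p + p) = -5 + 2*p)
K(B) = -10*B (K(B) = (2*B)*(-5) = -10*B)
L = -207 (L = 90 + 99*(-5 + 2*1) = 90 + 99*(-5 + 2) = 90 + 99*(-3) = 90 - 297 = -207)
(A*K(0) - 7*(-7)) + L = (81*(-10*0) - 7*(-7)) - 207 = (81*0 + 49) - 207 = (0 + 49) - 207 = 49 - 207 = -158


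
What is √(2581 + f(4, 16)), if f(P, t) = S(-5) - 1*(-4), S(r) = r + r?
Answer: 5*√103 ≈ 50.744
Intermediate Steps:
S(r) = 2*r
f(P, t) = -6 (f(P, t) = 2*(-5) - 1*(-4) = -10 + 4 = -6)
√(2581 + f(4, 16)) = √(2581 - 6) = √2575 = 5*√103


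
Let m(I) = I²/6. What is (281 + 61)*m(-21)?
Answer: 25137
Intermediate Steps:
m(I) = I²/6 (m(I) = I²*(⅙) = I²/6)
(281 + 61)*m(-21) = (281 + 61)*((⅙)*(-21)²) = 342*((⅙)*441) = 342*(147/2) = 25137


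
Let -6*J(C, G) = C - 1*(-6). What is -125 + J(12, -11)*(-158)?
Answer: 349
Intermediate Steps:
J(C, G) = -1 - C/6 (J(C, G) = -(C - 1*(-6))/6 = -(C + 6)/6 = -(6 + C)/6 = -1 - C/6)
-125 + J(12, -11)*(-158) = -125 + (-1 - ⅙*12)*(-158) = -125 + (-1 - 2)*(-158) = -125 - 3*(-158) = -125 + 474 = 349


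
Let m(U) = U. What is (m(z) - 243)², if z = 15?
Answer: 51984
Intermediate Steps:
(m(z) - 243)² = (15 - 243)² = (-228)² = 51984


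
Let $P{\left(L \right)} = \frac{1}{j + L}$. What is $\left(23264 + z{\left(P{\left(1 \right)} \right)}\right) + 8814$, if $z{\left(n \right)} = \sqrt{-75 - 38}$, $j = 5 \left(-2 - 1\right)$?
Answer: $32078 + i \sqrt{113} \approx 32078.0 + 10.63 i$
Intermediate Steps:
$j = -15$ ($j = 5 \left(-3\right) = -15$)
$P{\left(L \right)} = \frac{1}{-15 + L}$
$z{\left(n \right)} = i \sqrt{113}$ ($z{\left(n \right)} = \sqrt{-113} = i \sqrt{113}$)
$\left(23264 + z{\left(P{\left(1 \right)} \right)}\right) + 8814 = \left(23264 + i \sqrt{113}\right) + 8814 = 32078 + i \sqrt{113}$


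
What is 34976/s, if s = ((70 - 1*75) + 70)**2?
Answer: 34976/4225 ≈ 8.2783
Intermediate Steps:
s = 4225 (s = ((70 - 75) + 70)**2 = (-5 + 70)**2 = 65**2 = 4225)
34976/s = 34976/4225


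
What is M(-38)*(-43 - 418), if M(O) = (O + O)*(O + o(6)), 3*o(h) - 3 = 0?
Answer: -1296332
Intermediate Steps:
o(h) = 1 (o(h) = 1 + (⅓)*0 = 1 + 0 = 1)
M(O) = 2*O*(1 + O) (M(O) = (O + O)*(O + 1) = (2*O)*(1 + O) = 2*O*(1 + O))
M(-38)*(-43 - 418) = (2*(-38)*(1 - 38))*(-43 - 418) = (2*(-38)*(-37))*(-461) = 2812*(-461) = -1296332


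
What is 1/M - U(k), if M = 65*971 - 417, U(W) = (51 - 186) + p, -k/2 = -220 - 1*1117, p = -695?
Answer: 52039341/62698 ≈ 830.00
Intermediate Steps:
k = 2674 (k = -2*(-220 - 1*1117) = -2*(-220 - 1117) = -2*(-1337) = 2674)
U(W) = -830 (U(W) = (51 - 186) - 695 = -135 - 695 = -830)
M = 62698 (M = 63115 - 417 = 62698)
1/M - U(k) = 1/62698 - 1*(-830) = 1/62698 + 830 = 52039341/62698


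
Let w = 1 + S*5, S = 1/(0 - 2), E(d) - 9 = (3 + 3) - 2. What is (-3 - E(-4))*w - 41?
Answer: -17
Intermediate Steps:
E(d) = 13 (E(d) = 9 + ((3 + 3) - 2) = 9 + (6 - 2) = 9 + 4 = 13)
S = -1/2 (S = 1/(-2) = -1/2 ≈ -0.50000)
w = -3/2 (w = 1 - 1/2*5 = 1 - 5/2 = -3/2 ≈ -1.5000)
(-3 - E(-4))*w - 41 = (-3 - 1*13)*(-3/2) - 41 = (-3 - 13)*(-3/2) - 41 = -16*(-3/2) - 41 = 24 - 41 = -17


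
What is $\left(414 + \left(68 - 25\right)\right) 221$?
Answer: $100997$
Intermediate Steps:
$\left(414 + \left(68 - 25\right)\right) 221 = \left(414 + 43\right) 221 = 457 \cdot 221 = 100997$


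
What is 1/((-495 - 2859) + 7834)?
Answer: 1/4480 ≈ 0.00022321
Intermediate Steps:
1/((-495 - 2859) + 7834) = 1/(-3354 + 7834) = 1/4480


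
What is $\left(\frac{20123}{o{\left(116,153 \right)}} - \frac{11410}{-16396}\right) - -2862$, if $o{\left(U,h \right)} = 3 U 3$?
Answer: $\frac{12332979059}{4279356} \approx 2882.0$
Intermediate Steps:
$o{\left(U,h \right)} = 9 U$
$\left(\frac{20123}{o{\left(116,153 \right)}} - \frac{11410}{-16396}\right) - -2862 = \left(\frac{20123}{9 \cdot 116} - \frac{11410}{-16396}\right) - -2862 = \left(\frac{20123}{1044} - - \frac{5705}{8198}\right) + 2862 = \left(20123 \cdot \frac{1}{1044} + \frac{5705}{8198}\right) + 2862 = \left(\frac{20123}{1044} + \frac{5705}{8198}\right) + 2862 = \frac{85462187}{4279356} + 2862 = \frac{12332979059}{4279356}$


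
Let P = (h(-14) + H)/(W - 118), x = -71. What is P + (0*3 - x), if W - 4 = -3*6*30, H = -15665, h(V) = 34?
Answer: 62065/654 ≈ 94.901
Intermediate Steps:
W = -536 (W = 4 - 3*6*30 = 4 - 18*30 = 4 - 540 = -536)
P = 15631/654 (P = (34 - 15665)/(-536 - 118) = -15631/(-654) = -15631*(-1/654) = 15631/654 ≈ 23.901)
P + (0*3 - x) = 15631/654 + (0*3 - 1*(-71)) = 15631/654 + (0 + 71) = 15631/654 + 71 = 62065/654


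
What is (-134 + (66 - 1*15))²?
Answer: 6889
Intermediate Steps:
(-134 + (66 - 1*15))² = (-134 + (66 - 15))² = (-134 + 51)² = (-83)² = 6889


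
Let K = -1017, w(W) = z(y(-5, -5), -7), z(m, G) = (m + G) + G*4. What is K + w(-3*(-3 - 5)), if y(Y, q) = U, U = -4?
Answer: -1056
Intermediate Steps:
y(Y, q) = -4
z(m, G) = m + 5*G (z(m, G) = (G + m) + 4*G = m + 5*G)
w(W) = -39 (w(W) = -4 + 5*(-7) = -4 - 35 = -39)
K + w(-3*(-3 - 5)) = -1017 - 39 = -1056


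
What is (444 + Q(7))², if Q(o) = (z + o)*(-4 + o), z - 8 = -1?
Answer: 236196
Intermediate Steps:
z = 7 (z = 8 - 1 = 7)
Q(o) = (-4 + o)*(7 + o) (Q(o) = (7 + o)*(-4 + o) = (-4 + o)*(7 + o))
(444 + Q(7))² = (444 + (-28 + 7² + 3*7))² = (444 + (-28 + 49 + 21))² = (444 + 42)² = 486² = 236196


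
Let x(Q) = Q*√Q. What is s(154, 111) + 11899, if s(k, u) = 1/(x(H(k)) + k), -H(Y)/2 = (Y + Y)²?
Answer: 527696276426831359/44347951628442 + 2464*I*√2/287973711873 ≈ 11899.0 + 1.21e-8*I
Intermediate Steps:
H(Y) = -8*Y² (H(Y) = -2*(Y + Y)² = -2*4*Y² = -8*Y²)
x(Q) = Q^(3/2)
s(k, u) = 1/(k + 16*√2*(-k²)^(3/2)) (s(k, u) = 1/((-8*k²)^(3/2) + k) = 1/(16*√2*(-k²)^(3/2) + k) = 1/(k + 16*√2*(-k²)^(3/2)))
s(154, 111) + 11899 = 1/(154 + 16*√2*(-1*154²)^(3/2)) + 11899 = 1/(154 + 16*√2*(-1*23716)^(3/2)) + 11899 = 1/(154 + 16*√2*(-23716)^(3/2)) + 11899 = 1/(154 + 16*√2*(-3652264*I)) + 11899 = 1/(154 - 58436224*I*√2) + 11899 = 11899 + 1/(154 - 58436224*I*√2)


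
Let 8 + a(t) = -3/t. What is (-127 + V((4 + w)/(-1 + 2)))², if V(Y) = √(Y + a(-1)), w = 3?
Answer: (127 - √2)² ≈ 15772.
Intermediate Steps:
a(t) = -8 - 3/t
V(Y) = √(-5 + Y) (V(Y) = √(Y + (-8 - 3/(-1))) = √(Y + (-8 - 3*(-1))) = √(Y + (-8 + 3)) = √(Y - 5) = √(-5 + Y))
(-127 + V((4 + w)/(-1 + 2)))² = (-127 + √(-5 + (4 + 3)/(-1 + 2)))² = (-127 + √(-5 + 7/1))² = (-127 + √(-5 + 7*1))² = (-127 + √(-5 + 7))² = (-127 + √2)²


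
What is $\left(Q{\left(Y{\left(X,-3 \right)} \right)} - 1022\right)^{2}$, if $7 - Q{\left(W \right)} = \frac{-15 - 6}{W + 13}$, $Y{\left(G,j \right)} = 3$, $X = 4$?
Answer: $\frac{263055961}{256} \approx 1.0276 \cdot 10^{6}$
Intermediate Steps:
$Q{\left(W \right)} = 7 + \frac{21}{13 + W}$ ($Q{\left(W \right)} = 7 - \frac{-15 - 6}{W + 13} = 7 - - \frac{21}{13 + W} = 7 + \frac{21}{13 + W}$)
$\left(Q{\left(Y{\left(X,-3 \right)} \right)} - 1022\right)^{2} = \left(\frac{7 \left(16 + 3\right)}{13 + 3} - 1022\right)^{2} = \left(7 \cdot \frac{1}{16} \cdot 19 - 1022\right)^{2} = \left(\frac{133}{16} - 1022\right)^{2} = \left(- \frac{16219}{16}\right)^{2} = \frac{263055961}{256}$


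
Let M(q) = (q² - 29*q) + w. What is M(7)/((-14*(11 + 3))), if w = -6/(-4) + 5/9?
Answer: 2735/3528 ≈ 0.77523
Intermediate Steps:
w = 37/18 (w = -6*(-¼) + 5*(⅑) = 3/2 + 5/9 = 37/18 ≈ 2.0556)
M(q) = 37/18 + q² - 29*q (M(q) = (q² - 29*q) + 37/18 = 37/18 + q² - 29*q)
M(7)/((-14*(11 + 3))) = (37/18 + 7² - 29*7)/((-14*(11 + 3))) = (37/18 + 49 - 203)/((-14*14)) = -2735/18/(-196) = -2735/18*(-1/196) = 2735/3528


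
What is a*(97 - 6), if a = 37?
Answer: 3367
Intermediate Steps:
a*(97 - 6) = 37*(97 - 6) = 37*91 = 3367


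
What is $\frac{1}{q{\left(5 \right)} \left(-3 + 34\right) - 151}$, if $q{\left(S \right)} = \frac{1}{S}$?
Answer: $- \frac{5}{724} \approx -0.0069061$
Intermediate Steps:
$\frac{1}{q{\left(5 \right)} \left(-3 + 34\right) - 151} = \frac{1}{\frac{-3 + 34}{5} - 151} = \frac{1}{\frac{1}{5} \cdot 31 - 151} = \frac{1}{\frac{31}{5} - 151} = \frac{1}{- \frac{724}{5}} = - \frac{5}{724}$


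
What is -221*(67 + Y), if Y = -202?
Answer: 29835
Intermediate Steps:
-221*(67 + Y) = -221*(67 - 202) = -221*(-135) = 29835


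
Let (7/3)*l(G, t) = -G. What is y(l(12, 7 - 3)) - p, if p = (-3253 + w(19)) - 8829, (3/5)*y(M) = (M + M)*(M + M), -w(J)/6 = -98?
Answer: 571846/49 ≈ 11670.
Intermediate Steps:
l(G, t) = -3*G/7 (l(G, t) = 3*(-G)/7 = -3*G/7)
w(J) = 588 (w(J) = -6*(-98) = 588)
y(M) = 20*M**2/3 (y(M) = 5*((M + M)*(M + M))/3 = 5*((2*M)*(2*M))/3 = 5*(4*M**2)/3 = 20*M**2/3)
p = -11494 (p = (-3253 + 588) - 8829 = -2665 - 8829 = -11494)
y(l(12, 7 - 3)) - p = 20*(-3/7*12)**2/3 - 1*(-11494) = 20*(-36/7)**2/3 + 11494 = (20/3)*(1296/49) + 11494 = 8640/49 + 11494 = 571846/49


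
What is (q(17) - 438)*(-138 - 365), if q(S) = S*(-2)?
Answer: 237416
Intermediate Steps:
q(S) = -2*S
(q(17) - 438)*(-138 - 365) = (-2*17 - 438)*(-138 - 365) = (-34 - 438)*(-503) = -472*(-503) = 237416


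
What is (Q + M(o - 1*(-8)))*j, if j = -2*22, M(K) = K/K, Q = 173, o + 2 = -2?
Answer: -7656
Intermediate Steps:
o = -4 (o = -2 - 2 = -4)
M(K) = 1
j = -44
(Q + M(o - 1*(-8)))*j = (173 + 1)*(-44) = 174*(-44) = -7656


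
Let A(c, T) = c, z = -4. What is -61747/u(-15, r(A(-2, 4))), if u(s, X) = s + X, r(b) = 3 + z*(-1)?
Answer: 61747/8 ≈ 7718.4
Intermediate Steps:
r(b) = 7 (r(b) = 3 - 4*(-1) = 3 + 4 = 7)
u(s, X) = X + s
-61747/u(-15, r(A(-2, 4))) = -61747/(7 - 15) = -61747/(-8) = -61747*(-⅛) = 61747/8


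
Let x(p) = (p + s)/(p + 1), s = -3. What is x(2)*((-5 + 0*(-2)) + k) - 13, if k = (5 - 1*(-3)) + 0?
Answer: -14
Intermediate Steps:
x(p) = (-3 + p)/(1 + p) (x(p) = (p - 3)/(p + 1) = (-3 + p)/(1 + p))
k = 8 (k = (5 + 3) + 0 = 8 + 0 = 8)
x(2)*((-5 + 0*(-2)) + k) - 13 = ((-3 + 2)/(1 + 2))*((-5 + 0*(-2)) + 8) - 13 = (-1/3)*((-5 + 0) + 8) - 13 = ((⅓)*(-1))*(-5 + 8) - 13 = -⅓*3 - 13 = -1 - 13 = -14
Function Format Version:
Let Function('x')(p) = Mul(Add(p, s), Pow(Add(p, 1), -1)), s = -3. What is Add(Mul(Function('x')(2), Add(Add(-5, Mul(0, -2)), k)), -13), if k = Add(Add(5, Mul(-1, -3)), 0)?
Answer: -14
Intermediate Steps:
Function('x')(p) = Mul(Pow(Add(1, p), -1), Add(-3, p)) (Function('x')(p) = Mul(Add(p, -3), Pow(Add(p, 1), -1)) = Mul(Add(-3, p), Pow(Add(1, p), -1)) = Mul(Pow(Add(1, p), -1), Add(-3, p)))
k = 8 (k = Add(Add(5, 3), 0) = Add(8, 0) = 8)
Add(Mul(Function('x')(2), Add(Add(-5, Mul(0, -2)), k)), -13) = Add(Mul(Mul(Pow(Add(1, 2), -1), Add(-3, 2)), Add(Add(-5, Mul(0, -2)), 8)), -13) = Add(Mul(Mul(Pow(3, -1), -1), Add(Add(-5, 0), 8)), -13) = Add(Mul(Mul(Rational(1, 3), -1), Add(-5, 8)), -13) = Add(Mul(Rational(-1, 3), 3), -13) = Add(-1, -13) = -14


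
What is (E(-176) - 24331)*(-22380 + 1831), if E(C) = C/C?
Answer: 499957170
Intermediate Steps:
E(C) = 1
(E(-176) - 24331)*(-22380 + 1831) = (1 - 24331)*(-22380 + 1831) = -24330*(-20549) = 499957170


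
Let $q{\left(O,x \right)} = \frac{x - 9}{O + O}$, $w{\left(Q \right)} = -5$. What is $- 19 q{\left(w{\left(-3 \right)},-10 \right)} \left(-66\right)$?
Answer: $\frac{11913}{5} \approx 2382.6$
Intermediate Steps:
$q{\left(O,x \right)} = \frac{-9 + x}{2 O}$
$- 19 q{\left(w{\left(-3 \right)},-10 \right)} \left(-66\right) = - 19 \frac{-9 - 10}{2 \left(-5\right)} \left(-66\right) = - 19 \cdot \frac{1}{2} \left(- \frac{1}{5}\right) \left(-19\right) \left(-66\right) = \left(-19\right) \frac{19}{10} \left(-66\right) = \left(- \frac{361}{10}\right) \left(-66\right) = \frac{11913}{5}$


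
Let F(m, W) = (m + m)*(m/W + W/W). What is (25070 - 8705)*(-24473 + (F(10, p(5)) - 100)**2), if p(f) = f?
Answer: -374316645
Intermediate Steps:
F(m, W) = 2*m*(1 + m/W) (F(m, W) = (2*m)*(m/W + 1) = (2*m)*(1 + m/W) = 2*m*(1 + m/W))
(25070 - 8705)*(-24473 + (F(10, p(5)) - 100)**2) = (25070 - 8705)*(-24473 + (2*10*(5 + 10)/5 - 100)**2) = 16365*(-24473 + (2*10*(1/5)*15 - 100)**2) = 16365*(-24473 + (60 - 100)**2) = 16365*(-24473 + (-40)**2) = 16365*(-24473 + 1600) = 16365*(-22873) = -374316645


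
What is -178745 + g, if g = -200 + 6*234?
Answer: -177541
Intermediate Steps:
g = 1204 (g = -200 + 1404 = 1204)
-178745 + g = -178745 + 1204 = -177541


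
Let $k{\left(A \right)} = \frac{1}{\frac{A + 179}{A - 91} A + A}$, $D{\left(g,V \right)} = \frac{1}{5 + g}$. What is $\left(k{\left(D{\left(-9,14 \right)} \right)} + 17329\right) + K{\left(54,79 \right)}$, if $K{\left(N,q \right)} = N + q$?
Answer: $\frac{611316}{35} \approx 17466.0$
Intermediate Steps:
$k{\left(A \right)} = \frac{1}{A + \frac{A \left(179 + A\right)}{-91 + A}}$ ($k{\left(A \right)} = \frac{1}{\frac{179 + A}{-91 + A} A + A} = \frac{1}{\frac{A \left(179 + A\right)}{-91 + A} + A} = \frac{1}{A + \frac{A \left(179 + A\right)}{-91 + A}}$)
$\left(k{\left(D{\left(-9,14 \right)} \right)} + 17329\right) + K{\left(54,79 \right)} = \left(\frac{-91 + \frac{1}{5 - 9}}{2 \frac{1}{5 - 9} \left(44 + \frac{1}{5 - 9}\right)} + 17329\right) + \left(54 + 79\right) = \left(\frac{-91 + \frac{1}{-4}}{2 \frac{1}{-4} \left(44 + \frac{1}{-4}\right)} + 17329\right) + 133 = \left(\frac{-91 - \frac{1}{4}}{2 \left(- \frac{1}{4}\right) \left(44 - \frac{1}{4}\right)} + 17329\right) + 133 = \left(\frac{1}{2} \left(-4\right) \frac{1}{\frac{175}{4}} \left(- \frac{365}{4}\right) + 17329\right) + 133 = \left(\frac{1}{2} \left(-4\right) \frac{4}{175} \left(- \frac{365}{4}\right) + 17329\right) + 133 = \left(\frac{146}{35} + 17329\right) + 133 = \frac{606661}{35} + 133 = \frac{611316}{35}$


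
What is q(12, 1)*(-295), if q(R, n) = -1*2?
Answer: 590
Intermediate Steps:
q(R, n) = -2
q(12, 1)*(-295) = -2*(-295) = 590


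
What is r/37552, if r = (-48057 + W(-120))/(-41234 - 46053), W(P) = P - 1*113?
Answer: 24145/1638900712 ≈ 1.4732e-5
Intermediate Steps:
W(P) = -113 + P (W(P) = P - 113 = -113 + P)
r = 48290/87287 (r = (-48057 + (-113 - 120))/(-41234 - 46053) = (-48057 - 233)/(-87287) = -48290*(-1/87287) = 48290/87287 ≈ 0.55323)
r/37552 = (48290/87287)/37552 = (48290/87287)*(1/37552) = 24145/1638900712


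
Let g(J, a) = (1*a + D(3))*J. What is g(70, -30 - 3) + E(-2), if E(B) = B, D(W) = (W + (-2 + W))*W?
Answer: -1472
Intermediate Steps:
D(W) = W*(-2 + 2*W) (D(W) = (-2 + 2*W)*W = W*(-2 + 2*W))
g(J, a) = J*(12 + a) (g(J, a) = (1*a + 2*3*(-1 + 3))*J = (a + 2*3*2)*J = (a + 12)*J = (12 + a)*J = J*(12 + a))
g(70, -30 - 3) + E(-2) = 70*(12 + (-30 - 3)) - 2 = 70*(12 - 33) - 2 = 70*(-21) - 2 = -1470 - 2 = -1472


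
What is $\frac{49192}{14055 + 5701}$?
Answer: $\frac{1118}{449} \approx 2.49$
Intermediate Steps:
$\frac{49192}{14055 + 5701} = \frac{49192}{19756} = 49192 \cdot \frac{1}{19756} = \frac{1118}{449}$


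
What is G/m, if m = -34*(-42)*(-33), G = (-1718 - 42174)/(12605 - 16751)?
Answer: -10973/48844026 ≈ -0.00022465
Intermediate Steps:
G = 21946/2073 (G = -43892/(-4146) = -43892*(-1/4146) = 21946/2073 ≈ 10.587)
m = -47124 (m = 1428*(-33) = -47124)
G/m = (21946/2073)/(-47124) = (21946/2073)*(-1/47124) = -10973/48844026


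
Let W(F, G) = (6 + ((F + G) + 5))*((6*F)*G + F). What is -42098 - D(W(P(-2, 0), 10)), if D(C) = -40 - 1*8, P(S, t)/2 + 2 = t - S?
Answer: -42050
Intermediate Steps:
P(S, t) = -4 - 2*S + 2*t (P(S, t) = -4 + 2*(t - S) = -4 + (-2*S + 2*t) = -4 - 2*S + 2*t)
W(F, G) = (F + 6*F*G)*(11 + F + G) (W(F, G) = (6 + (5 + F + G))*(6*F*G + F) = (11 + F + G)*(F + 6*F*G) = (F + 6*F*G)*(11 + F + G))
D(C) = -48 (D(C) = -40 - 8 = -48)
-42098 - D(W(P(-2, 0), 10)) = -42098 - 1*(-48) = -42098 + 48 = -42050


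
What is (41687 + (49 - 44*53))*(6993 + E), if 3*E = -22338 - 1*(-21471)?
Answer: 264164416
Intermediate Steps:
E = -289 (E = (-22338 - 1*(-21471))/3 = (-22338 + 21471)/3 = (⅓)*(-867) = -289)
(41687 + (49 - 44*53))*(6993 + E) = (41687 + (49 - 44*53))*(6993 - 289) = (41687 + (49 - 2332))*6704 = (41687 - 2283)*6704 = 39404*6704 = 264164416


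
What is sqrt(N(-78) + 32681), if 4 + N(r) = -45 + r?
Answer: sqrt(32554) ≈ 180.43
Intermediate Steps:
N(r) = -49 + r (N(r) = -4 + (-45 + r) = -49 + r)
sqrt(N(-78) + 32681) = sqrt((-49 - 78) + 32681) = sqrt(-127 + 32681) = sqrt(32554)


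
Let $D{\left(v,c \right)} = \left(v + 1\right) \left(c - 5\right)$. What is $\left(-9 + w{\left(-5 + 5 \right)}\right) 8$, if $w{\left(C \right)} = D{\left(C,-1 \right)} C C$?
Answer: $-72$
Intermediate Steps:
$D{\left(v,c \right)} = \left(1 + v\right) \left(-5 + c\right)$
$w{\left(C \right)} = C^{2} \left(-6 - 6 C\right)$ ($w{\left(C \right)} = \left(-5 - 1 - 5 C - C\right) C C = \left(-6 - 6 C\right) C C = C \left(-6 - 6 C\right) C = C^{2} \left(-6 - 6 C\right)$)
$\left(-9 + w{\left(-5 + 5 \right)}\right) 8 = \left(-9 + 6 \left(-5 + 5\right)^{2} \left(-1 - \left(-5 + 5\right)\right)\right) 8 = \left(-9 + 6 \cdot 0^{2} \left(-1 - 0\right)\right) 8 = \left(-9 + 6 \cdot 0 \left(-1 + 0\right)\right) 8 = \left(-9 + 6 \cdot 0 \left(-1\right)\right) 8 = \left(-9 + 0\right) 8 = \left(-9\right) 8 = -72$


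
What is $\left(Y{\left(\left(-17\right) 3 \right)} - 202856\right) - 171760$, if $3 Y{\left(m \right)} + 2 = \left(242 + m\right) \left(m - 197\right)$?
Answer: $-390406$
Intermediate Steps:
$Y{\left(m \right)} = - \frac{2}{3} + \frac{\left(-197 + m\right) \left(242 + m\right)}{3}$ ($Y{\left(m \right)} = - \frac{2}{3} + \frac{\left(242 + m\right) \left(m - 197\right)}{3} = - \frac{2}{3} + \frac{\left(242 + m\right) \left(-197 + m\right)}{3} = - \frac{2}{3} + \frac{\left(-197 + m\right) \left(242 + m\right)}{3}$)
$\left(Y{\left(\left(-17\right) 3 \right)} - 202856\right) - 171760 = \left(\left(-15892 + 15 \left(\left(-17\right) 3\right) + \frac{\left(\left(-17\right) 3\right)^{2}}{3}\right) - 202856\right) - 171760 = \left(\left(-15892 + 15 \left(-51\right) + \frac{\left(-51\right)^{2}}{3}\right) - 202856\right) - 171760 = \left(\left(-15892 - 765 + \frac{1}{3} \cdot 2601\right) - 202856\right) - 171760 = \left(\left(-15892 - 765 + 867\right) - 202856\right) - 171760 = \left(-15790 - 202856\right) - 171760 = -218646 - 171760 = -390406$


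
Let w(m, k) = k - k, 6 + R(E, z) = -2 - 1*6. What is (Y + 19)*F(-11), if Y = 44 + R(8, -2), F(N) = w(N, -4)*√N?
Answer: 0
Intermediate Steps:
R(E, z) = -14 (R(E, z) = -6 + (-2 - 1*6) = -6 + (-2 - 6) = -6 - 8 = -14)
w(m, k) = 0
F(N) = 0 (F(N) = 0*√N = 0)
Y = 30 (Y = 44 - 14 = 30)
(Y + 19)*F(-11) = (30 + 19)*0 = 49*0 = 0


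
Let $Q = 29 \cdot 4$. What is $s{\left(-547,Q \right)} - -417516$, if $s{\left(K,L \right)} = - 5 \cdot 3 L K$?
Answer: $1369296$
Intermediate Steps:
$Q = 116$
$s{\left(K,L \right)} = - 15 K L$ ($s{\left(K,L \right)} = - 15 L K = - 15 K L$)
$s{\left(-547,Q \right)} - -417516 = \left(-15\right) \left(-547\right) 116 - -417516 = 951780 + 417516 = 1369296$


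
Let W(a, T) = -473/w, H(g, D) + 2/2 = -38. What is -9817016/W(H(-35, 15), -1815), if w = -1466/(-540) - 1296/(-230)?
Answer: 23137368028/133515 ≈ 1.7329e+5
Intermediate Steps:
w = 51851/6210 (w = -1466*(-1/540) - 1296*(-1/230) = 733/270 + 648/115 = 51851/6210 ≈ 8.3496)
H(g, D) = -39 (H(g, D) = -1 - 38 = -39)
W(a, T) = -2937330/51851 (W(a, T) = -473/51851/6210 = -473*6210/51851 = -2937330/51851)
-9817016/W(H(-35, 15), -1815) = -9817016/(-2937330/51851) = -9817016*(-51851/2937330) = 23137368028/133515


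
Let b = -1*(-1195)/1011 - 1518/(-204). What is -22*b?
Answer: -3260543/17187 ≈ -189.71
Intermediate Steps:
b = 296413/34374 (b = 1195*(1/1011) - 1518*(-1/204) = 1195/1011 + 253/34 = 296413/34374 ≈ 8.6232)
-22*b = -22*296413/34374 = -3260543/17187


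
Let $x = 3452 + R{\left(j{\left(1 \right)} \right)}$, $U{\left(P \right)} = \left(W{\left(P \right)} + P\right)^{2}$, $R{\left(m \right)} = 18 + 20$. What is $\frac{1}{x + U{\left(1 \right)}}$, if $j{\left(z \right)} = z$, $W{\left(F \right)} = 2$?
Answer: $\frac{1}{3499} \approx 0.0002858$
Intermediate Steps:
$R{\left(m \right)} = 38$
$U{\left(P \right)} = \left(2 + P\right)^{2}$
$x = 3490$ ($x = 3452 + 38 = 3490$)
$\frac{1}{x + U{\left(1 \right)}} = \frac{1}{3490 + \left(2 + 1\right)^{2}} = \frac{1}{3490 + 3^{2}} = \frac{1}{3490 + 9} = \frac{1}{3499}$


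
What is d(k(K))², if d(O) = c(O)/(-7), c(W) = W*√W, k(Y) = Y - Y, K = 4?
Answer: 0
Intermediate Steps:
k(Y) = 0
c(W) = W^(3/2)
d(O) = -O^(3/2)/7 (d(O) = O^(3/2)/(-7) = O^(3/2)*(-⅐) = -O^(3/2)/7)
d(k(K))² = (-0^(3/2)/7)² = (-⅐*0)² = 0² = 0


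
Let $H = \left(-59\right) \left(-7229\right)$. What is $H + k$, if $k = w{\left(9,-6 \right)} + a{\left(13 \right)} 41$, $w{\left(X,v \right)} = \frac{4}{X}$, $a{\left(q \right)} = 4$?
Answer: $\frac{3840079}{9} \approx 4.2668 \cdot 10^{5}$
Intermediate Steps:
$H = 426511$
$k = \frac{1480}{9}$ ($k = \frac{4}{9} + 4 \cdot 41 = 4 \cdot \frac{1}{9} + 164 = \frac{4}{9} + 164 = \frac{1480}{9} \approx 164.44$)
$H + k = 426511 + \frac{1480}{9} = \frac{3840079}{9}$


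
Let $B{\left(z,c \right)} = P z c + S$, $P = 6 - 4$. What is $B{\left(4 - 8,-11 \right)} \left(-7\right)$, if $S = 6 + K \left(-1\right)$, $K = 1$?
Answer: $-651$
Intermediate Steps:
$S = 5$ ($S = 6 + 1 \left(-1\right) = 6 - 1 = 5$)
$P = 2$ ($P = 6 - 4 = 2$)
$B{\left(z,c \right)} = 5 + 2 c z$ ($B{\left(z,c \right)} = 2 z c + 5 = 2 c z + 5 = 5 + 2 c z$)
$B{\left(4 - 8,-11 \right)} \left(-7\right) = \left(5 + 2 \left(-11\right) \left(4 - 8\right)\right) \left(-7\right) = \left(5 + 2 \left(-11\right) \left(-4\right)\right) \left(-7\right) = \left(5 + 88\right) \left(-7\right) = 93 \left(-7\right) = -651$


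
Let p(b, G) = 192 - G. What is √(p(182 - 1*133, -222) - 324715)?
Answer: I*√324301 ≈ 569.47*I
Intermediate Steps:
√(p(182 - 1*133, -222) - 324715) = √((192 - 1*(-222)) - 324715) = √((192 + 222) - 324715) = √(414 - 324715) = √(-324301) = I*√324301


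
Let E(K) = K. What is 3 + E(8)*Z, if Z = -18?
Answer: -141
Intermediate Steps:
3 + E(8)*Z = 3 + 8*(-18) = 3 - 144 = -141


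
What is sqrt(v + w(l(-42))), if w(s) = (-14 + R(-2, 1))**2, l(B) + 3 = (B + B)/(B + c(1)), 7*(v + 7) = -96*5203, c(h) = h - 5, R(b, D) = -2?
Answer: 9*I*sqrt(43015)/7 ≈ 266.66*I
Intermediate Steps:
c(h) = -5 + h
v = -499537/7 (v = -7 + (-96*5203)/7 = -7 + (1/7)*(-499488) = -7 - 499488/7 = -499537/7 ≈ -71362.)
l(B) = -3 + 2*B/(-4 + B) (l(B) = -3 + (B + B)/(B + (-5 + 1)) = -3 + (2*B)/(B - 4) = -3 + (2*B)/(-4 + B) = -3 + 2*B/(-4 + B))
w(s) = 256 (w(s) = (-14 - 2)**2 = (-16)**2 = 256)
sqrt(v + w(l(-42))) = sqrt(-499537/7 + 256) = sqrt(-497745/7) = 9*I*sqrt(43015)/7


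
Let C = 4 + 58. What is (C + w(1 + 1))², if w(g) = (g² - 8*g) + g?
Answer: 2704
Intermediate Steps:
w(g) = g² - 7*g
C = 62
(C + w(1 + 1))² = (62 + (1 + 1)*(-7 + (1 + 1)))² = (62 + 2*(-7 + 2))² = (62 + 2*(-5))² = (62 - 10)² = 52² = 2704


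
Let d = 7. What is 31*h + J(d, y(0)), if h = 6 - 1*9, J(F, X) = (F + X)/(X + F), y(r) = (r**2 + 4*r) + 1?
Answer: -92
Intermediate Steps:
y(r) = 1 + r**2 + 4*r
J(F, X) = 1 (J(F, X) = (F + X)/(F + X) = 1)
h = -3 (h = 6 - 9 = -3)
31*h + J(d, y(0)) = 31*(-3) + 1 = -93 + 1 = -92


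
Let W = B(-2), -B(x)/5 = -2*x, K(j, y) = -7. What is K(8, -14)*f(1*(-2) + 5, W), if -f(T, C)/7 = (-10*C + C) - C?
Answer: 9800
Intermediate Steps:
B(x) = 10*x (B(x) = -(-10)*x = 10*x)
W = -20 (W = 10*(-2) = -20)
f(T, C) = 70*C (f(T, C) = -7*((-10*C + C) - C) = -7*(-9*C - C) = -(-70)*C = 70*C)
K(8, -14)*f(1*(-2) + 5, W) = -490*(-20) = -7*(-1400) = 9800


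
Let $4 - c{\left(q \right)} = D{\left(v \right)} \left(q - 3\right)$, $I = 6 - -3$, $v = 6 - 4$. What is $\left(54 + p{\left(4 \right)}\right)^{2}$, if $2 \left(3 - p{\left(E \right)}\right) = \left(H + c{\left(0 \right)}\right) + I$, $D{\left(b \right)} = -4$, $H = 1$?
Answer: $3136$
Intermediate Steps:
$v = 2$ ($v = 6 - 4 = 2$)
$I = 9$ ($I = 6 + 3 = 9$)
$c{\left(q \right)} = -8 + 4 q$ ($c{\left(q \right)} = 4 - - 4 \left(q - 3\right) = 4 - - 4 \left(-3 + q\right) = 4 - \left(12 - 4 q\right) = 4 + \left(-12 + 4 q\right) = -8 + 4 q$)
$p{\left(E \right)} = 2$ ($p{\left(E \right)} = 3 - \frac{\left(1 + \left(-8 + 4 \cdot 0\right)\right) + 9}{2} = 3 - \frac{\left(1 + \left(-8 + 0\right)\right) + 9}{2} = 3 - \frac{\left(1 - 8\right) + 9}{2} = 3 - \frac{-7 + 9}{2} = 3 - 1 = 2$)
$\left(54 + p{\left(4 \right)}\right)^{2} = \left(54 + 2\right)^{2} = 56^{2} = 3136$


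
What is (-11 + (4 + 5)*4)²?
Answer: 625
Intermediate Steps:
(-11 + (4 + 5)*4)² = (-11 + 9*4)² = (-11 + 36)² = 25² = 625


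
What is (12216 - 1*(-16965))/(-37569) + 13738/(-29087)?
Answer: -454970223/364256501 ≈ -1.2490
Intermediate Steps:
(12216 - 1*(-16965))/(-37569) + 13738/(-29087) = (12216 + 16965)*(-1/37569) + 13738*(-1/29087) = 29181*(-1/37569) - 13738/29087 = -9727/12523 - 13738/29087 = -454970223/364256501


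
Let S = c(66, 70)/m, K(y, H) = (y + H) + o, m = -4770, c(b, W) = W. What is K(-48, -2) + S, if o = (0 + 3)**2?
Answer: -19564/477 ≈ -41.015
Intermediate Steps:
o = 9 (o = 3**2 = 9)
K(y, H) = 9 + H + y (K(y, H) = (y + H) + 9 = (H + y) + 9 = 9 + H + y)
S = -7/477 (S = 70/(-4770) = 70*(-1/4770) = -7/477 ≈ -0.014675)
K(-48, -2) + S = (9 - 2 - 48) - 7/477 = -41 - 7/477 = -19564/477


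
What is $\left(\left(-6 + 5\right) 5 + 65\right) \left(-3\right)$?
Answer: $-180$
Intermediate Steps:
$\left(\left(-6 + 5\right) 5 + 65\right) \left(-3\right) = \left(\left(-1\right) 5 + 65\right) \left(-3\right) = \left(-5 + 65\right) \left(-3\right) = 60 \left(-3\right) = -180$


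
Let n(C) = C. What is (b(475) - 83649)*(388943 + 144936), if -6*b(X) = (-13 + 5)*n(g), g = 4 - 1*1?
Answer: -44656308955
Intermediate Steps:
g = 3 (g = 4 - 1 = 3)
b(X) = 4 (b(X) = -(-13 + 5)*3/6 = -(-4)*3/3 = -⅙*(-24) = 4)
(b(475) - 83649)*(388943 + 144936) = (4 - 83649)*(388943 + 144936) = -83645*533879 = -44656308955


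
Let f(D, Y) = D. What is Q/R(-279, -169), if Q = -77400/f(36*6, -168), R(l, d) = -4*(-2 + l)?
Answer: -1075/3372 ≈ -0.31880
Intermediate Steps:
R(l, d) = 8 - 4*l
Q = -1075/3 (Q = -77400/(36*6) = -77400/216 = -77400*1/216 = -1075/3 ≈ -358.33)
Q/R(-279, -169) = -1075/(3*(8 - 4*(-279))) = -1075/(3*(8 + 1116)) = -1075/3/1124 = -1075/3*1/1124 = -1075/3372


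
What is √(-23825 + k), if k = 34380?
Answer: √10555 ≈ 102.74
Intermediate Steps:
√(-23825 + k) = √(-23825 + 34380) = √10555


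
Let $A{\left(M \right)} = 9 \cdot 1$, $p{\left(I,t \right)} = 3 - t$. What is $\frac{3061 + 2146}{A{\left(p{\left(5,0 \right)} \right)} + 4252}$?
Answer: $\frac{5207}{4261} \approx 1.222$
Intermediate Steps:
$A{\left(M \right)} = 9$
$\frac{3061 + 2146}{A{\left(p{\left(5,0 \right)} \right)} + 4252} = \frac{3061 + 2146}{9 + 4252} = \frac{5207}{4261}$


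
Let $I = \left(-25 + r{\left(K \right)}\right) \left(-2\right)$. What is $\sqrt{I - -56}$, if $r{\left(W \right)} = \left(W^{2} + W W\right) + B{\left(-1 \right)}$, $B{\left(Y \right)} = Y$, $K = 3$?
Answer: $6 \sqrt{2} \approx 8.4853$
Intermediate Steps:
$r{\left(W \right)} = -1 + 2 W^{2}$ ($r{\left(W \right)} = \left(W^{2} + W W\right) - 1 = \left(W^{2} + W^{2}\right) - 1 = 2 W^{2} - 1 = -1 + 2 W^{2}$)
$I = 16$ ($I = \left(-25 - \left(1 - 2 \cdot 3^{2}\right)\right) \left(-2\right) = \left(-25 + \left(-1 + 2 \cdot 9\right)\right) \left(-2\right) = \left(-25 + \left(-1 + 18\right)\right) \left(-2\right) = \left(-25 + 17\right) \left(-2\right) = \left(-8\right) \left(-2\right) = 16$)
$\sqrt{I - -56} = \sqrt{16 - -56} = \sqrt{16 + \left(-1311 + 1367\right)} = \sqrt{16 + 56} = \sqrt{72} = 6 \sqrt{2}$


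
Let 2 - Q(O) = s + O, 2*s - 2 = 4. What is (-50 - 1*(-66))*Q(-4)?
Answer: 48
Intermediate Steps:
s = 3 (s = 1 + (½)*4 = 1 + 2 = 3)
Q(O) = -1 - O (Q(O) = 2 - (3 + O) = 2 + (-3 - O) = -1 - O)
(-50 - 1*(-66))*Q(-4) = (-50 - 1*(-66))*(-1 - 1*(-4)) = (-50 + 66)*(-1 + 4) = 16*3 = 48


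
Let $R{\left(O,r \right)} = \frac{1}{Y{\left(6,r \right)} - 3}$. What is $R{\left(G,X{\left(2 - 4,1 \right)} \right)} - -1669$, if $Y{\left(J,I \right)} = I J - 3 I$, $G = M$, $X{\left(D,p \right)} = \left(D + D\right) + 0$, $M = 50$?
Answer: $\frac{25034}{15} \approx 1668.9$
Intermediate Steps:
$X{\left(D,p \right)} = 2 D$ ($X{\left(D,p \right)} = 2 D + 0 = 2 D$)
$G = 50$
$Y{\left(J,I \right)} = - 3 I + I J$
$R{\left(O,r \right)} = \frac{1}{-3 + 3 r}$ ($R{\left(O,r \right)} = \frac{1}{r \left(-3 + 6\right) - 3} = \frac{1}{r 3 - 3} = \frac{1}{3 r - 3} = \frac{1}{-3 + 3 r}$)
$R{\left(G,X{\left(2 - 4,1 \right)} \right)} - -1669 = \frac{1}{3 \left(-1 + 2 \left(2 - 4\right)\right)} - -1669 = \frac{1}{3 \left(-1 + 2 \left(2 - 4\right)\right)} + 1669 = \frac{1}{3 \left(-1 + 2 \left(-2\right)\right)} + 1669 = \frac{1}{3 \left(-1 - 4\right)} + 1669 = \frac{1}{3 \left(-5\right)} + 1669 = \frac{1}{3} \left(- \frac{1}{5}\right) + 1669 = - \frac{1}{15} + 1669 = \frac{25034}{15}$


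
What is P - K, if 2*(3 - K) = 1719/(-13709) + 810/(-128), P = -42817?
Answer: -75144142801/1754752 ≈ -42823.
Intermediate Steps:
K = 10926417/1754752 (K = 3 - (1719/(-13709) + 810/(-128))/2 = 3 - (1719*(-1/13709) + 810*(-1/128))/2 = 3 - (-1719/13709 - 405/64)/2 = 3 - ½*(-5662161/877376) = 3 + 5662161/1754752 = 10926417/1754752 ≈ 6.2268)
P - K = -42817 - 1*10926417/1754752 = -42817 - 10926417/1754752 = -75144142801/1754752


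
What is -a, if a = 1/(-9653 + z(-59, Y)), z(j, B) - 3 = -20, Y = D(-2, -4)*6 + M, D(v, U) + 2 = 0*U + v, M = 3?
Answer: 1/9670 ≈ 0.00010341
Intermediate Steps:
D(v, U) = -2 + v (D(v, U) = -2 + (0*U + v) = -2 + (0 + v) = -2 + v)
Y = -21 (Y = (-2 - 2)*6 + 3 = -4*6 + 3 = -24 + 3 = -21)
z(j, B) = -17 (z(j, B) = 3 - 20 = -17)
a = -1/9670 (a = 1/(-9653 - 17) = 1/(-9670) = -1/9670 ≈ -0.00010341)
-a = -1*(-1/9670) = 1/9670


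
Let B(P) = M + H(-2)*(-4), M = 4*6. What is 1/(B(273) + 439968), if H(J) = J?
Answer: 1/440000 ≈ 2.2727e-6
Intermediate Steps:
M = 24
B(P) = 32 (B(P) = 24 - 2*(-4) = 24 + 8 = 32)
1/(B(273) + 439968) = 1/(32 + 439968) = 1/440000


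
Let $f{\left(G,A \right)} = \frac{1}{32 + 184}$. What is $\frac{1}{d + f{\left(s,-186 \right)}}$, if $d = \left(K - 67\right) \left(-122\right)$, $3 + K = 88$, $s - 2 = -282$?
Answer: $- \frac{216}{474335} \approx -0.00045537$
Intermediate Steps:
$s = -280$ ($s = 2 - 282 = -280$)
$f{\left(G,A \right)} = \frac{1}{216}$
$K = 85$ ($K = -3 + 88 = 85$)
$d = -2196$ ($d = \left(85 - 67\right) \left(-122\right) = 18 \left(-122\right) = -2196$)
$\frac{1}{d + f{\left(s,-186 \right)}} = \frac{1}{-2196 + \frac{1}{216}} = \frac{1}{- \frac{474335}{216}} = - \frac{216}{474335}$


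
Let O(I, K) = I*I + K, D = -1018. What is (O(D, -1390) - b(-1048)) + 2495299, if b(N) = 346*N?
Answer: 3892841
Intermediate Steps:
O(I, K) = K + I**2 (O(I, K) = I**2 + K = K + I**2)
(O(D, -1390) - b(-1048)) + 2495299 = ((-1390 + (-1018)**2) - 346*(-1048)) + 2495299 = ((-1390 + 1036324) - 1*(-362608)) + 2495299 = (1034934 + 362608) + 2495299 = 1397542 + 2495299 = 3892841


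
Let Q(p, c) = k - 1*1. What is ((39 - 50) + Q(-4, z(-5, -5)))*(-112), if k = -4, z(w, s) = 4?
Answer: 1792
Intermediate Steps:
Q(p, c) = -5 (Q(p, c) = -4 - 1*1 = -4 - 1 = -5)
((39 - 50) + Q(-4, z(-5, -5)))*(-112) = ((39 - 50) - 5)*(-112) = (-11 - 5)*(-112) = -16*(-112) = 1792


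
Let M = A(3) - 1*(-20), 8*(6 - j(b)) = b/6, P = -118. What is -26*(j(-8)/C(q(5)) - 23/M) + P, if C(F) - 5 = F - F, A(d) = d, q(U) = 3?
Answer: -1861/15 ≈ -124.07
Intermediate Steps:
j(b) = 6 - b/48 (j(b) = 6 - b/(8*6) = 6 - b/48)
M = 23 (M = 3 - 1*(-20) = 3 + 20 = 23)
C(F) = 5 (C(F) = 5 + (F - F) = 5 + 0 = 5)
-26*(j(-8)/C(q(5)) - 23/M) + P = -26*((6 - 1/48*(-8))/5 - 23/23) - 118 = -26*((6 + ⅙)*(⅕) - 23*1/23) - 118 = -26*((37/6)*(⅕) - 1) - 118 = -26*(37/30 - 1) - 118 = -26*7/30 - 118 = -91/15 - 118 = -1861/15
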